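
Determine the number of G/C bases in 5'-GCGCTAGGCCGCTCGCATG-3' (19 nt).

14

A=2, G=7, C=7, T=3
Total G or C: 7 + 7 = 14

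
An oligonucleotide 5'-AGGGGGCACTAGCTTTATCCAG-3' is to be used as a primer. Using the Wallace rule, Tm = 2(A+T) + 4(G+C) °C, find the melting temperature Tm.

Counting bases: T=5, A=5, G=7, C=5
A+T = 10, G+C = 12
Tm = 2×10 + 4×12 = 68°C

68°C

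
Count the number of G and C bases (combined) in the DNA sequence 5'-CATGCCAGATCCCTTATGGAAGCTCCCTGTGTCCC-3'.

20

Base counts: T=9, C=13, A=6, G=7
G+C = 7 + 13 = 20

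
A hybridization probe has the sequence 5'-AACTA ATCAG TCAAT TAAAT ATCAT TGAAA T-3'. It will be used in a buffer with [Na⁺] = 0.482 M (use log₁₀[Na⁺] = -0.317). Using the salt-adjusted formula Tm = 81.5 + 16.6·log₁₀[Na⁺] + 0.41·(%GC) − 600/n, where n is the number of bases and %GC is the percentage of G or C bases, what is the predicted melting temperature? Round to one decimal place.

64.8°C

Length n = 31. T=10, A=15, C=4, G=2
G+C = 6, so %GC = 6/31 × 100 = 19.355%
Salt term: 16.6 × (-0.317) = -5.262
GC term: 0.41 × 19.355 = 7.936; length term: −600/31 = −19.355
Tm = 81.5 + (-5.262) + 7.936 − 19.355 = 64.819 → 64.8°C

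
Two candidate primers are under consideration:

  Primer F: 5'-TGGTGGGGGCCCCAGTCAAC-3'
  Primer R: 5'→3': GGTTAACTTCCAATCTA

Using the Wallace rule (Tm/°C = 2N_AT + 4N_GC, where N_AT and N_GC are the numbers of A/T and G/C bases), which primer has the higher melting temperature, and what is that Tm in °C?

Primer F: A+T=6, G+C=14 → Tm = 2(6)+4(14) = 68°C
Primer R: A+T=11, G+C=6 → Tm = 2(11)+4(6) = 46°C
68°C vs 46°C → primer F is higher.

Primer F, 68°C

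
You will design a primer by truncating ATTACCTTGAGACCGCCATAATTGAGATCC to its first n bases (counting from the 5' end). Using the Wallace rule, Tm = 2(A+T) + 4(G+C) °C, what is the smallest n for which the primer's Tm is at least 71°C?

n = 26

First 25 bases: ATTACCTTGAGACCGCCATAATTGA → Tm = 70°C (< 71°C)
First 26 bases: ATTACCTTGAGACCGCCATAATTGAG → Tm = 74°C (≥ 71°C)
Since every base adds ≥2°C, Tm only increases with n, so the threshold is first crossed at n = 26.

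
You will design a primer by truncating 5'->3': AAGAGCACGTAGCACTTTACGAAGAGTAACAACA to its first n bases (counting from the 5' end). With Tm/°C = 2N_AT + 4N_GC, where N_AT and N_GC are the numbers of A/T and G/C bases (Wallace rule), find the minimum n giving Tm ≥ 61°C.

n = 21

First 20 bases: AAGAGCACGTAGCACTTTAC → Tm = 58°C (< 61°C)
First 21 bases: AAGAGCACGTAGCACTTTACG → Tm = 62°C (≥ 61°C)
Each additional base adds 2°C (A/T) or 4°C (G/C), so Tm is non-decreasing in n; n = 21 is the first length to reach 61°C.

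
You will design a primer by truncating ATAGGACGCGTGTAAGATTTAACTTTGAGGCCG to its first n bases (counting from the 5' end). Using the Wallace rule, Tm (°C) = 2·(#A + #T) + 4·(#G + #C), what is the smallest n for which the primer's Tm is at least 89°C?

n = 32

First 31 bases: ATAGGACGCGTGTAAGATTTAACTTTGAGGC → Tm = 88°C (< 89°C)
First 32 bases: ATAGGACGCGTGTAAGATTTAACTTTGAGGCC → Tm = 92°C (≥ 89°C)
Each additional base adds 2°C (A/T) or 4°C (G/C), so Tm is non-decreasing in n; n = 32 is the first length to reach 89°C.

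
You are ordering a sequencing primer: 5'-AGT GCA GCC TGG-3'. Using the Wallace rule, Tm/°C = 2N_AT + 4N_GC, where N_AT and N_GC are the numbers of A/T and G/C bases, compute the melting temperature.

40°C

Scanning the sequence gives A=2, G=5, C=3, T=2.
So N_AT = 4 and N_GC = 8.
Tm = 2(4) + 4(8) = 8 + 32 = 40°C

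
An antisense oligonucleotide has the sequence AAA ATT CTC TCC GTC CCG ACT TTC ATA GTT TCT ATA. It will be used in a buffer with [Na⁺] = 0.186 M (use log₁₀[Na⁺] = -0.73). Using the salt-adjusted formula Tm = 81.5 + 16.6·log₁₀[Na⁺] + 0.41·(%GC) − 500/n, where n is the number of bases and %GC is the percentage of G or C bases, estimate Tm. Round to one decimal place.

70.3°C

Length n = 36. T=14, C=10, A=9, G=3
G+C = 13, so %GC = 13/36 × 100 = 36.111%
Salt term: 16.6 × (-0.73) = -12.118
GC term: 0.41 × 36.111 = 14.806; length term: −500/36 = −13.889
Tm = 81.5 + (-12.118) + 14.806 − 13.889 = 70.299 → 70.3°C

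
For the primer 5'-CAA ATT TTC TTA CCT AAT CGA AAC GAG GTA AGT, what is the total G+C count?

11

Base counts: G=5, T=10, A=12, C=6
Total G or C: 5 + 6 = 11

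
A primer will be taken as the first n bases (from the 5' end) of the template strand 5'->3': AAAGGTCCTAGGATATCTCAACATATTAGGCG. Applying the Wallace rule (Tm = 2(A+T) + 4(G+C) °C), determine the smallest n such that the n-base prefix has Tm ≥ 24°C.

n = 8

First 7 bases: AAAGGTC → Tm = 20°C (< 24°C)
First 8 bases: AAAGGTCC → Tm = 24°C (≥ 24°C)
Since every base adds ≥2°C, Tm only increases with n, so the threshold is first crossed at n = 8.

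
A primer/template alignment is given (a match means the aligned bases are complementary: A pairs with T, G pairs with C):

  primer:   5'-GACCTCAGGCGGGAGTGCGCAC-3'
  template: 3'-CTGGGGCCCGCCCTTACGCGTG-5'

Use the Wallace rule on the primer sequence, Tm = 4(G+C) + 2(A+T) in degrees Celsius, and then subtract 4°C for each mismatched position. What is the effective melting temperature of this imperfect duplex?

64°C

Primer base counts: A=4, T=2, G=9, C=7 → A+T=6, G+C=16
Perfect-match Tm = 2(6) + 4(16) = 12 + 64 = 76°C
Mismatches (positions where the bases are not complementary): 3 (at positions 5, 7, 15)
Effective Tm = 76 − 3×4 = 76 − 12 = 64°C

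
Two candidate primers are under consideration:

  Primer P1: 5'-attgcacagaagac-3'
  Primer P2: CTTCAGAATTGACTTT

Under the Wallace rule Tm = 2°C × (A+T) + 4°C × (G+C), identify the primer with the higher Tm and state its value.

Primer P1: A+T=8, G+C=6 → Tm = 2(8)+4(6) = 40°C
Primer P2: A+T=11, G+C=5 → Tm = 2(11)+4(5) = 42°C
40°C vs 42°C → primer P2 is higher.

Primer P2, 42°C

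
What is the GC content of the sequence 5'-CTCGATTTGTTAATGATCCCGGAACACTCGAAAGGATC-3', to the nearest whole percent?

C=9, A=11, T=10, G=8
G+C = 8 + 9 = 17 out of 38 bases
%GC = 17/38 × 100 = 44.74% ≈ 45%

45%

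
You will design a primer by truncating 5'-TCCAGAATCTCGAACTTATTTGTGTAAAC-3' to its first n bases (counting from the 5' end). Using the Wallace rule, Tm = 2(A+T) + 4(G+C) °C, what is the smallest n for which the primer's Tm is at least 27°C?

First 9 bases: TCCAGAATC → Tm = 26°C (< 27°C)
First 10 bases: TCCAGAATCT → Tm = 28°C (≥ 27°C)
Each additional base adds 2°C (A/T) or 4°C (G/C), so Tm is non-decreasing in n; n = 10 is the first length to reach 27°C.

n = 10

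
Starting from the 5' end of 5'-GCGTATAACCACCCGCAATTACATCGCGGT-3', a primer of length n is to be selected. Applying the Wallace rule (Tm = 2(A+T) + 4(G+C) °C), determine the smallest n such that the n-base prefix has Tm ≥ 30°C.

n = 10

First 9 bases: GCGTATAAC → Tm = 26°C (< 30°C)
First 10 bases: GCGTATAACC → Tm = 30°C (≥ 30°C)
Each additional base adds 2°C (A/T) or 4°C (G/C), so Tm is non-decreasing in n; n = 10 is the first length to reach 30°C.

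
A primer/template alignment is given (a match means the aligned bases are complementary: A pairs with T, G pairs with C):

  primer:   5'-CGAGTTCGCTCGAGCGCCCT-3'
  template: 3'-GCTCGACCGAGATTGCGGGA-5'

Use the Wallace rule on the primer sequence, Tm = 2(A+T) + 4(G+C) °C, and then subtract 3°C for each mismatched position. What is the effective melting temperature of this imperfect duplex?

Primer base counts: A=2, T=4, G=6, C=8 → A+T=6, G+C=14
Perfect-match Tm = 2(6) + 4(14) = 12 + 56 = 68°C
Mismatches (positions where the bases are not complementary): 4 (at positions 5, 7, 12, 14)
Effective Tm = 68 − 4×3 = 68 − 12 = 56°C

56°C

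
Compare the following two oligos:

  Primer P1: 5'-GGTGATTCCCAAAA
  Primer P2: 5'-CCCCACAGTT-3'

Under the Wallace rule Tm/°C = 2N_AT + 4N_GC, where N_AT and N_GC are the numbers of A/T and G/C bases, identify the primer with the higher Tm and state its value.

Primer P1: A+T=8, G+C=6 → Tm = 2(8)+4(6) = 40°C
Primer P2: A+T=4, G+C=6 → Tm = 2(4)+4(6) = 32°C
40°C vs 32°C → primer P1 is higher.

Primer P1, 40°C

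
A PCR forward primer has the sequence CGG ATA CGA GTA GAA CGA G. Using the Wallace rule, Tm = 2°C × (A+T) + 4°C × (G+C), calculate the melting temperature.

58°C

Base counts: A=7, G=7, T=2, C=3
A+T = 9, G+C = 10
Tm = 4·10 + 2·9 = 40 + 18 = 58°C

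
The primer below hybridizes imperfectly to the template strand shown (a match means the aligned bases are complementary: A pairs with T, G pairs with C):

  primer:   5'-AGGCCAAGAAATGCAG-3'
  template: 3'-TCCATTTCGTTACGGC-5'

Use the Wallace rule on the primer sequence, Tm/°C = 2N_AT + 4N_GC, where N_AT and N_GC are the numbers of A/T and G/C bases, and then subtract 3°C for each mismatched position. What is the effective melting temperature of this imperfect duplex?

36°C

Primer base counts: A=7, T=1, G=5, C=3 → A+T=8, G+C=8
Perfect-match Tm = 2(8) + 4(8) = 16 + 32 = 48°C
Mismatches (positions where the bases are not complementary): 4 (at positions 4, 5, 9, 15)
Effective Tm = 48 − 4×3 = 48 − 12 = 36°C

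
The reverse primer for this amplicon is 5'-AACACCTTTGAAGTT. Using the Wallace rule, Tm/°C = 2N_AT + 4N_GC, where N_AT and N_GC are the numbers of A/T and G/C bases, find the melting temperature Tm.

Scanning the sequence gives G=2, C=3, T=5, A=5.
A+T = 10, G+C = 5
Tm = 2(10) + 4(5) = 20 + 20 = 40°C

40°C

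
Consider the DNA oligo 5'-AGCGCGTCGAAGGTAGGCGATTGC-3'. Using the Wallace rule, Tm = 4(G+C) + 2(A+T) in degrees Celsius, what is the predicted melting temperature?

Base counts: T=4, G=10, C=5, A=5
So N_AT = 9 and N_GC = 15.
Tm = 4·15 + 2·9 = 60 + 18 = 78°C

78°C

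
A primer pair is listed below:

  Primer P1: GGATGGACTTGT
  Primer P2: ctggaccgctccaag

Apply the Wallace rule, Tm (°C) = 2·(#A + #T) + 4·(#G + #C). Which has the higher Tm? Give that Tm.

Primer P2, 50°C

Primer P1: A+T=6, G+C=6 → Tm = 2(6)+4(6) = 36°C
Primer P2: A+T=5, G+C=10 → Tm = 2(5)+4(10) = 50°C
36°C vs 50°C → primer P2 is higher.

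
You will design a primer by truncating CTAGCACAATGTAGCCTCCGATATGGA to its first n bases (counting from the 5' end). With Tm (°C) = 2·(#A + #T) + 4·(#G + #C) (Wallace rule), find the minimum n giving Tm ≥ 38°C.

n = 14

First 13 bases: CTAGCACAATGTA → Tm = 36°C (< 38°C)
First 14 bases: CTAGCACAATGTAG → Tm = 40°C (≥ 38°C)
Each additional base adds 2°C (A/T) or 4°C (G/C), so Tm is non-decreasing in n; n = 14 is the first length to reach 38°C.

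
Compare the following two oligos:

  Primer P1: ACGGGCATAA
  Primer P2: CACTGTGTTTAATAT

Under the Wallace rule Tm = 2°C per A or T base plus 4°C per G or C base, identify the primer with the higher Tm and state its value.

Primer P2, 38°C

Primer P1: A+T=5, G+C=5 → Tm = 2(5)+4(5) = 30°C
Primer P2: A+T=11, G+C=4 → Tm = 2(11)+4(4) = 38°C
30°C vs 38°C → primer P2 is higher.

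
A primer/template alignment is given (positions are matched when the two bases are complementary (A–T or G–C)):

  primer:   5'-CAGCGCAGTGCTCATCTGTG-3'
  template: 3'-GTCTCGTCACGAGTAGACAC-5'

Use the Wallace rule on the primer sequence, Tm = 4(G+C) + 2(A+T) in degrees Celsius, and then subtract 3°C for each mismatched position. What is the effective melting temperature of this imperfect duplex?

Primer base counts: A=3, T=5, G=6, C=6 → A+T=8, G+C=12
Perfect-match Tm = 2(8) + 4(12) = 16 + 48 = 64°C
Mismatches (positions where the bases are not complementary): 1 (at position 4)
Effective Tm = 64 − 1×3 = 64 − 3 = 61°C

61°C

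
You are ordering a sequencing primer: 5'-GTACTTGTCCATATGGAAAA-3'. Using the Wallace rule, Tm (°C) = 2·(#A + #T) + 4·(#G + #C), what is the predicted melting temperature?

54°C

Counting bases: G=4, C=3, A=7, T=6
AT pairs contribute 13, GC pairs contribute 7.
Tm = 4·7 + 2·13 = 28 + 26 = 54°C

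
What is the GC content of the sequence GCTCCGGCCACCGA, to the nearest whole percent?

Base counts: T=1, C=7, G=4, A=2
G+C = 4 + 7 = 11 out of 14 bases
%GC = 11/14 × 100 = 78.57% ≈ 79%

79%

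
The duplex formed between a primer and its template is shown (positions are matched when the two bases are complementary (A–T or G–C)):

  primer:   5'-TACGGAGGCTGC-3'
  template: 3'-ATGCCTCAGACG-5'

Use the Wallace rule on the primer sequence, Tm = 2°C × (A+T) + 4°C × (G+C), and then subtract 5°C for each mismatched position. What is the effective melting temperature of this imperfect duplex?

Primer base counts: A=2, T=2, G=5, C=3 → A+T=4, G+C=8
Perfect-match Tm = 2(4) + 4(8) = 8 + 32 = 40°C
Mismatches (positions where the bases are not complementary): 1 (at position 8)
Effective Tm = 40 − 1×5 = 40 − 5 = 35°C

35°C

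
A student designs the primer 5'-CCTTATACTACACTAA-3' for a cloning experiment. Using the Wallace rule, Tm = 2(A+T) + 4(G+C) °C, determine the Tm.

Base counts: A=6, C=5, G=0, T=5
AT pairs contribute 11, GC pairs contribute 5.
Tm = 2×11 + 4×5 = 42°C

42°C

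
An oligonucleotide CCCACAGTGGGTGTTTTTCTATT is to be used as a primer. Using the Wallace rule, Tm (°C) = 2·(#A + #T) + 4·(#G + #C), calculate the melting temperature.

66°C

Counting bases: G=5, A=3, T=10, C=5
A+T = 13, G+C = 10
Tm = 2×13 + 4×10 = 66°C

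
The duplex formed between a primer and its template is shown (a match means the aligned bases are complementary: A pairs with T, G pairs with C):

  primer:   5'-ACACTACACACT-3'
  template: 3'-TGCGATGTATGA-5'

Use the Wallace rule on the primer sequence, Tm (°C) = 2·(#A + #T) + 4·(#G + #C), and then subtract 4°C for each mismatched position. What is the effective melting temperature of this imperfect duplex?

26°C

Primer base counts: A=5, T=2, G=0, C=5 → A+T=7, G+C=5
Perfect-match Tm = 2(7) + 4(5) = 14 + 20 = 34°C
Mismatches (positions where the bases are not complementary): 2 (at positions 3, 9)
Effective Tm = 34 − 2×4 = 34 − 8 = 26°C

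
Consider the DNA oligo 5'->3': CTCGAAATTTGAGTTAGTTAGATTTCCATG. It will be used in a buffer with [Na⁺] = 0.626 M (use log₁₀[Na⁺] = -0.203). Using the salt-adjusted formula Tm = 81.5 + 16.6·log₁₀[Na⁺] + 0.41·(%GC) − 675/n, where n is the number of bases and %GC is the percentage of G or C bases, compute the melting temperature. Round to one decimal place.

69.3°C

Length n = 30. Counting bases: G=6, T=12, C=4, A=8
G+C = 10, so %GC = 10/30 × 100 = 33.333%
Salt term: 16.6 × (-0.203) = -3.37
GC term: 0.41 × 33.333 = 13.667; length term: −675/30 = −22.5
Tm = 81.5 + (-3.37) + 13.667 − 22.5 = 69.297 → 69.3°C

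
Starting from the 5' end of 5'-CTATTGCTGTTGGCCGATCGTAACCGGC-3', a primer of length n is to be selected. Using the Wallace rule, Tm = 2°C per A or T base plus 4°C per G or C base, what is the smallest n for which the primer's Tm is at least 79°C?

First 25 bases: CTATTGCTGTTGGCCGATCGTAACC → Tm = 76°C (< 79°C)
First 26 bases: CTATTGCTGTTGGCCGATCGTAACCG → Tm = 80°C (≥ 79°C)
Since every base adds ≥2°C, Tm only increases with n, so the threshold is first crossed at n = 26.

n = 26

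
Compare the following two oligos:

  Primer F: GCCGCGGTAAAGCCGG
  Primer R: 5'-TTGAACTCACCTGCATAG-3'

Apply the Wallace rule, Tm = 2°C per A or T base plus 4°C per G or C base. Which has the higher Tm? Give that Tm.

Primer F: A+T=4, G+C=12 → Tm = 2(4)+4(12) = 56°C
Primer R: A+T=10, G+C=8 → Tm = 2(10)+4(8) = 52°C
56°C vs 52°C → primer F is higher.

Primer F, 56°C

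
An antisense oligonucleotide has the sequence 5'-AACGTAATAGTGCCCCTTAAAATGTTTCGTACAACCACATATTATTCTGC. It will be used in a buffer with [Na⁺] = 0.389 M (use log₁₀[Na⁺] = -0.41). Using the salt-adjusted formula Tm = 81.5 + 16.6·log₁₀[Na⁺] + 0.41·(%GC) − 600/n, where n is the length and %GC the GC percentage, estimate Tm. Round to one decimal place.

Length n = 50. G=6, C=12, A=16, T=16
G+C = 18, so %GC = 18/50 × 100 = 36%
Salt term: 16.6 × (-0.41) = -6.806
GC term: 0.41 × 36 = 14.76; length term: −600/50 = −12
Tm = 81.5 + (-6.806) + 14.76 − 12 = 77.454 → 77.5°C

77.5°C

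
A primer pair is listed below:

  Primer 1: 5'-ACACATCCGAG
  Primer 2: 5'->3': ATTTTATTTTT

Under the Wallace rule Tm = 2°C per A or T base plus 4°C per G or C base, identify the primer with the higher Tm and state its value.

Primer 1: A+T=5, G+C=6 → Tm = 2(5)+4(6) = 34°C
Primer 2: A+T=11, G+C=0 → Tm = 2(11)+4(0) = 22°C
34°C vs 22°C → primer 1 is higher.

Primer 1, 34°C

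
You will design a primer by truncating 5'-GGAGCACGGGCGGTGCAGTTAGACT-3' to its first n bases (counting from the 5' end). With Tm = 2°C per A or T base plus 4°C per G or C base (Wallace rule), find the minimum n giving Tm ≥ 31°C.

n = 9

First 8 bases: GGAGCACG → Tm = 28°C (< 31°C)
First 9 bases: GGAGCACGG → Tm = 32°C (≥ 31°C)
Since every base adds ≥2°C, Tm only increases with n, so the threshold is first crossed at n = 9.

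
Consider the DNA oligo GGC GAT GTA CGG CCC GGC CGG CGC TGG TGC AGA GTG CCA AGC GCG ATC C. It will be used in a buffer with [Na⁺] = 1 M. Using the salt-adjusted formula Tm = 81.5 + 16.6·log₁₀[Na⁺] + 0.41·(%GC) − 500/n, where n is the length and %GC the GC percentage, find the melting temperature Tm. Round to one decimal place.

Length n = 49. Base counts: A=7, C=16, T=6, G=20
G+C = 36, so %GC = 36/49 × 100 = 73.469%
Salt term: 16.6 × (0) = 0
GC term: 0.41 × 73.469 = 30.122; length term: −500/49 = −10.204
Tm = 81.5 + (0) + 30.122 − 10.204 = 101.418 → 101.4°C

101.4°C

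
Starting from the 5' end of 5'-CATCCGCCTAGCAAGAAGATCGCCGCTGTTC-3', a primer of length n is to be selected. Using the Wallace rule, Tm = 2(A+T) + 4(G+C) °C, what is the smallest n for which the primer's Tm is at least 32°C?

First 9 bases: CATCCGCCT → Tm = 30°C (< 32°C)
First 10 bases: CATCCGCCTA → Tm = 32°C (≥ 32°C)
Each additional base adds 2°C (A/T) or 4°C (G/C), so Tm is non-decreasing in n; n = 10 is the first length to reach 32°C.

n = 10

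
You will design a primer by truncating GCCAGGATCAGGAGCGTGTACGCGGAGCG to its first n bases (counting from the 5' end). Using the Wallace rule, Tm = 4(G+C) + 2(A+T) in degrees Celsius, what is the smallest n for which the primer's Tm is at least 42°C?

n = 13

First 12 bases: GCCAGGATCAGG → Tm = 40°C (< 42°C)
First 13 bases: GCCAGGATCAGGA → Tm = 42°C (≥ 42°C)
Since every base adds ≥2°C, Tm only increases with n, so the threshold is first crossed at n = 13.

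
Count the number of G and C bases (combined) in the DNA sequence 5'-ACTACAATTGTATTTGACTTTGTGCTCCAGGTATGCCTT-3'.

15

Counting bases: C=8, G=7, A=8, T=16
G+C = 7 + 8 = 15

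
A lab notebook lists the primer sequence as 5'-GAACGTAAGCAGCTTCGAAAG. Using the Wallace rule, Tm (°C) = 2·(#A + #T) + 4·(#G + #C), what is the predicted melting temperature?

Scanning the sequence gives G=6, C=4, A=8, T=3.
A+T = 11, G+C = 10
Tm = 2(11) + 4(10) = 22 + 40 = 62°C

62°C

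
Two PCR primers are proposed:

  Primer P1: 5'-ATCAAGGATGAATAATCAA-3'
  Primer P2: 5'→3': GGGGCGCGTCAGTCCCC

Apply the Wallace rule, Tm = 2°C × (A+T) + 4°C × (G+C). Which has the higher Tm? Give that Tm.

Primer P2, 62°C

Primer P1: A+T=14, G+C=5 → Tm = 2(14)+4(5) = 48°C
Primer P2: A+T=3, G+C=14 → Tm = 2(3)+4(14) = 62°C
48°C vs 62°C → primer P2 is higher.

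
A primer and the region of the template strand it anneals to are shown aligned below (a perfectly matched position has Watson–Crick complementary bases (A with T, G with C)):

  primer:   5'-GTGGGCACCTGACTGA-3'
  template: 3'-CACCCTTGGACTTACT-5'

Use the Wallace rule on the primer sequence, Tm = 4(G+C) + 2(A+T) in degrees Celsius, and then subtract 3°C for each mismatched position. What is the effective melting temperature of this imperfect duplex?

Primer base counts: A=3, T=3, G=6, C=4 → A+T=6, G+C=10
Perfect-match Tm = 2(6) + 4(10) = 12 + 40 = 52°C
Mismatches (positions where the bases are not complementary): 2 (at positions 6, 13)
Effective Tm = 52 − 2×3 = 52 − 6 = 46°C

46°C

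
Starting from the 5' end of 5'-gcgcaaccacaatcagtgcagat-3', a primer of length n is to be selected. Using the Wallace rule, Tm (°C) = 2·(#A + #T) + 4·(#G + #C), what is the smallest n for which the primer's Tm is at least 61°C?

First 19 bases: GCGCAACCACAATCAGTGC → Tm = 60°C (< 61°C)
First 20 bases: GCGCAACCACAATCAGTGCA → Tm = 62°C (≥ 61°C)
Since every base adds ≥2°C, Tm only increases with n, so the threshold is first crossed at n = 20.

n = 20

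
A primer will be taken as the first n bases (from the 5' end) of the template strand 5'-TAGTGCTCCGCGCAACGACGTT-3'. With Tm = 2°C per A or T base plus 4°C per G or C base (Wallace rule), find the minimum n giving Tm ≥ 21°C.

First 7 bases: TAGTGCT → Tm = 20°C (< 21°C)
First 8 bases: TAGTGCTC → Tm = 24°C (≥ 21°C)
Each additional base adds 2°C (A/T) or 4°C (G/C), so Tm is non-decreasing in n; n = 8 is the first length to reach 21°C.

n = 8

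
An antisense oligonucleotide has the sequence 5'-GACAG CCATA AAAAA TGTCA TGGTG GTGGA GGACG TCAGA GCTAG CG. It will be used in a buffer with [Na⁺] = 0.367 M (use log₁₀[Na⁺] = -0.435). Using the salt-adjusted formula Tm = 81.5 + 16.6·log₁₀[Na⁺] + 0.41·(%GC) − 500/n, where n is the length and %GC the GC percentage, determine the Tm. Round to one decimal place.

84.6°C

Length n = 47. Counting bases: T=8, C=8, A=15, G=16
G+C = 24, so %GC = 24/47 × 100 = 51.064%
Salt term: 16.6 × (-0.435) = -7.221
GC term: 0.41 × 51.064 = 20.936; length term: −500/47 = −10.638
Tm = 81.5 + (-7.221) + 20.936 − 10.638 = 84.577 → 84.6°C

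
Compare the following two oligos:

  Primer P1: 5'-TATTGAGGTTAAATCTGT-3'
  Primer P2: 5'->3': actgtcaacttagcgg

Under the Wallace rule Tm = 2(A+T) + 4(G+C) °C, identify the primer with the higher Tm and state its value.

Primer P2, 48°C

Primer P1: A+T=13, G+C=5 → Tm = 2(13)+4(5) = 46°C
Primer P2: A+T=8, G+C=8 → Tm = 2(8)+4(8) = 48°C
46°C vs 48°C → primer P2 is higher.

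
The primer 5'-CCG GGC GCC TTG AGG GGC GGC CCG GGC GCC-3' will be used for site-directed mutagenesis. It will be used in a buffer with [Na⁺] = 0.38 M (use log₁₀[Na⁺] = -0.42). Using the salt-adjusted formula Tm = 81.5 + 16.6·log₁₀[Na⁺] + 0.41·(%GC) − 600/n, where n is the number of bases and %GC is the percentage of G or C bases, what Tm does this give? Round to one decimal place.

Length n = 30. Scanning the sequence gives G=15, C=12, T=2, A=1.
G+C = 27, so %GC = 27/30 × 100 = 90%
Salt term: 16.6 × (-0.42) = -6.972
GC term: 0.41 × 90 = 36.9; length term: −600/30 = −20
Tm = 81.5 + (-6.972) + 36.9 − 20 = 91.428 → 91.4°C

91.4°C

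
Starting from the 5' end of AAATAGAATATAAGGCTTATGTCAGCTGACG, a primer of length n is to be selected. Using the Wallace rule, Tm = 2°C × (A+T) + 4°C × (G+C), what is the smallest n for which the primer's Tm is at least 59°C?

n = 24

First 23 bases: AAATAGAATATAAGGCTTATGTC → Tm = 58°C (< 59°C)
First 24 bases: AAATAGAATATAAGGCTTATGTCA → Tm = 60°C (≥ 59°C)
Each additional base adds 2°C (A/T) or 4°C (G/C), so Tm is non-decreasing in n; n = 24 is the first length to reach 59°C.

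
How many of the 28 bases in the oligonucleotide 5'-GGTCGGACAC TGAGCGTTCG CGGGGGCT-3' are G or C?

20

Base counts: A=3, G=13, C=7, T=5
Total G or C: 13 + 7 = 20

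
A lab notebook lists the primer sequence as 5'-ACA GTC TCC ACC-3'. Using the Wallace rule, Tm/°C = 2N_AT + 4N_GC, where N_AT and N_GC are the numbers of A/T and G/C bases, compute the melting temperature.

Scanning the sequence gives A=3, C=6, G=1, T=2.
AT pairs contribute 5, GC pairs contribute 7.
Tm = 4·7 + 2·5 = 28 + 10 = 38°C

38°C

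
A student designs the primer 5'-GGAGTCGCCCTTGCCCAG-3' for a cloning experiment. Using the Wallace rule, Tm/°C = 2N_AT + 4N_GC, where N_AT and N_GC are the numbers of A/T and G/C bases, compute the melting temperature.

62°C

Counting bases: A=2, T=3, G=6, C=7
AT pairs contribute 5, GC pairs contribute 13.
Tm = 4·13 + 2·5 = 52 + 10 = 62°C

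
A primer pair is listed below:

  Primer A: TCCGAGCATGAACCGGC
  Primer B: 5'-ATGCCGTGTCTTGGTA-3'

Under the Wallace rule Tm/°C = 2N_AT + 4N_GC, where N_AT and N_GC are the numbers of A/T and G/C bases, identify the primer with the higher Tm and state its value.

Primer A, 56°C

Primer A: A+T=6, G+C=11 → Tm = 2(6)+4(11) = 56°C
Primer B: A+T=8, G+C=8 → Tm = 2(8)+4(8) = 48°C
56°C vs 48°C → primer A is higher.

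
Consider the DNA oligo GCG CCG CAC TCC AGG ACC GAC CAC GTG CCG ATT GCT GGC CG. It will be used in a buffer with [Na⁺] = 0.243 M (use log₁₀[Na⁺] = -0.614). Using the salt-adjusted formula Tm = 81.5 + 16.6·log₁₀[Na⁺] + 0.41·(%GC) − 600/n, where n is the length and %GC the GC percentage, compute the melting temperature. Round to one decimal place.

86.7°C

Length n = 41. A=6, T=5, G=13, C=17
G+C = 30, so %GC = 30/41 × 100 = 73.171%
Salt term: 16.6 × (-0.614) = -10.192
GC term: 0.41 × 73.171 = 30; length term: −600/41 = −14.634
Tm = 81.5 + (-10.192) + 30 − 14.634 = 86.674 → 86.7°C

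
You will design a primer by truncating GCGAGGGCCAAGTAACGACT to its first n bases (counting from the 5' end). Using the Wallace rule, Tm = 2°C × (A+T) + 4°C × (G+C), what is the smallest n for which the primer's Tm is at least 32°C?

First 8 bases: GCGAGGGC → Tm = 30°C (< 32°C)
First 9 bases: GCGAGGGCC → Tm = 34°C (≥ 32°C)
Since every base adds ≥2°C, Tm only increases with n, so the threshold is first crossed at n = 9.

n = 9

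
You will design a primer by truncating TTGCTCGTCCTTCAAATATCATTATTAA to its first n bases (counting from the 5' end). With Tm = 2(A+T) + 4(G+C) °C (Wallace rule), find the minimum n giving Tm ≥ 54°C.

n = 20

First 19 bases: TTGCTCGTCCTTCAAATAT → Tm = 52°C (< 54°C)
First 20 bases: TTGCTCGTCCTTCAAATATC → Tm = 56°C (≥ 54°C)
Since every base adds ≥2°C, Tm only increases with n, so the threshold is first crossed at n = 20.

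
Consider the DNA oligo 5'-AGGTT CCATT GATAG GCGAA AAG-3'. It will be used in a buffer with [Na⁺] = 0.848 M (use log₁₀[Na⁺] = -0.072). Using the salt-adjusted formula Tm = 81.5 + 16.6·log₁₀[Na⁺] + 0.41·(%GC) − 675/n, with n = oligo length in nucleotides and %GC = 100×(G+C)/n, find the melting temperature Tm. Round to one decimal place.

Length n = 23. Counting bases: G=7, A=8, T=5, C=3
G+C = 10, so %GC = 10/23 × 100 = 43.478%
Salt term: 16.6 × (-0.072) = -1.195
GC term: 0.41 × 43.478 = 17.826; length term: −675/23 = −29.348
Tm = 81.5 + (-1.195) + 17.826 − 29.348 = 68.783 → 68.8°C

68.8°C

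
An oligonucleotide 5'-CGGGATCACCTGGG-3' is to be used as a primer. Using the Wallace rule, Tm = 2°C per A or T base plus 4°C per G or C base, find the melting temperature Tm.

Scanning the sequence gives C=4, A=2, G=6, T=2.
So N_AT = 4 and N_GC = 10.
Tm = 2(4) + 4(10) = 8 + 40 = 48°C

48°C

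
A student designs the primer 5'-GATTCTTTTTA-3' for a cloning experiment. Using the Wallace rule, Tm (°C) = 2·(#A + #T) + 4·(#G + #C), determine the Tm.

Base counts: C=1, T=7, A=2, G=1
A+T = 9, G+C = 2
Tm = 2(9) + 4(2) = 18 + 8 = 26°C

26°C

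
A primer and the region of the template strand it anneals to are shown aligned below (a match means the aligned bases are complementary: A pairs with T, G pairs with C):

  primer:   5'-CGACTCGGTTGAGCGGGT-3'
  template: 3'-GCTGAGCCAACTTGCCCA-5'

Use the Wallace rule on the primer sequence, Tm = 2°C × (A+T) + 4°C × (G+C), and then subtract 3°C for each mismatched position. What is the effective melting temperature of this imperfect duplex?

Primer base counts: A=2, T=4, G=8, C=4 → A+T=6, G+C=12
Perfect-match Tm = 2(6) + 4(12) = 12 + 48 = 60°C
Mismatches (positions where the bases are not complementary): 1 (at position 13)
Effective Tm = 60 − 1×3 = 60 − 3 = 57°C

57°C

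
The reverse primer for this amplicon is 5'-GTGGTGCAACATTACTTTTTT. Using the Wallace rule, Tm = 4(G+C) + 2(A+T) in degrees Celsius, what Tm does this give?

56°C

Counting bases: C=3, A=4, G=4, T=10
A+T = 14, G+C = 7
Tm = 2×14 + 4×7 = 56°C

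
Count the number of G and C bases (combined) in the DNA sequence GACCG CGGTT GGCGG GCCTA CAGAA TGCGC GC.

Scanning the sequence gives C=10, G=13, A=5, T=4.
G+C = 13 + 10 = 23

23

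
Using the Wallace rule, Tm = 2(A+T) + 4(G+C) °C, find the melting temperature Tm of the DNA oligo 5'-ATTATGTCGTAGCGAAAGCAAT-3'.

60°C

Counting bases: T=6, A=8, G=5, C=3
So N_AT = 14 and N_GC = 8.
Tm = 2×14 + 4×8 = 60°C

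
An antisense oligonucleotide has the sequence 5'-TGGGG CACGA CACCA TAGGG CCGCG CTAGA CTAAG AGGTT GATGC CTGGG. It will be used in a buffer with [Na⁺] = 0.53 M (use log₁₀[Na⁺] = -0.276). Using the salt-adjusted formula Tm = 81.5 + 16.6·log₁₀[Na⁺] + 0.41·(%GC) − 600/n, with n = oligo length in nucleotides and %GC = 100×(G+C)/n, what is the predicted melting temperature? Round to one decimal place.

90.3°C

Length n = 50. Base counts: T=8, A=11, G=19, C=12
G+C = 31, so %GC = 31/50 × 100 = 62%
Salt term: 16.6 × (-0.276) = -4.582
GC term: 0.41 × 62 = 25.42; length term: −600/50 = −12
Tm = 81.5 + (-4.582) + 25.42 − 12 = 90.338 → 90.3°C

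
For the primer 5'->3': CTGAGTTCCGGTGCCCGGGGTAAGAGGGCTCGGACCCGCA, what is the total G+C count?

Scanning the sequence gives G=16, A=6, T=6, C=12.
Total G or C: 16 + 12 = 28

28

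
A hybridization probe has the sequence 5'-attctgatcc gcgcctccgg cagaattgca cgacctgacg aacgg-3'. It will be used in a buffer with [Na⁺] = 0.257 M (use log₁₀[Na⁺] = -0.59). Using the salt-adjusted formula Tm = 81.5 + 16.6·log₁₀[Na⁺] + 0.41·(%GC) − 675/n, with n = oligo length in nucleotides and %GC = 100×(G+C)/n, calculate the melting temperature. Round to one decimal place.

81.3°C

Length n = 45. Scanning the sequence gives A=10, C=15, G=12, T=8.
G+C = 27, so %GC = 27/45 × 100 = 60%
Salt term: 16.6 × (-0.59) = -9.794
GC term: 0.41 × 60 = 24.6; length term: −675/45 = −15
Tm = 81.5 + (-9.794) + 24.6 − 15 = 81.306 → 81.3°C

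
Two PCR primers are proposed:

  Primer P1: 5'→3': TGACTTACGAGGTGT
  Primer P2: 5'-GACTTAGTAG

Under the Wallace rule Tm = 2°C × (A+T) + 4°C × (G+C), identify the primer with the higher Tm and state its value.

Primer P1: A+T=8, G+C=7 → Tm = 2(8)+4(7) = 44°C
Primer P2: A+T=6, G+C=4 → Tm = 2(6)+4(4) = 28°C
44°C vs 28°C → primer P1 is higher.

Primer P1, 44°C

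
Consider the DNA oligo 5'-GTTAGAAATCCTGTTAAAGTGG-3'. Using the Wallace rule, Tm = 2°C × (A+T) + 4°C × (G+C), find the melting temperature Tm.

60°C

G=6, A=7, C=2, T=7
AT pairs contribute 14, GC pairs contribute 8.
Tm = 2(14) + 4(8) = 28 + 32 = 60°C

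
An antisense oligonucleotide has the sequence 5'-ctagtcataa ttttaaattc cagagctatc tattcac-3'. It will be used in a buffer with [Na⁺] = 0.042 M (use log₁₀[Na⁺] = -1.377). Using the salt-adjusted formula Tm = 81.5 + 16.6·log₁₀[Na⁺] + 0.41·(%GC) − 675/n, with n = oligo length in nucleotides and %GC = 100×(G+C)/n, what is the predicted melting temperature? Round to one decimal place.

Length n = 37. Scanning the sequence gives C=8, A=12, G=3, T=14.
G+C = 11, so %GC = 11/37 × 100 = 29.73%
Salt term: 16.6 × (-1.377) = -22.858
GC term: 0.41 × 29.73 = 12.189; length term: −675/37 = −18.243
Tm = 81.5 + (-22.858) + 12.189 − 18.243 = 52.588 → 52.6°C

52.6°C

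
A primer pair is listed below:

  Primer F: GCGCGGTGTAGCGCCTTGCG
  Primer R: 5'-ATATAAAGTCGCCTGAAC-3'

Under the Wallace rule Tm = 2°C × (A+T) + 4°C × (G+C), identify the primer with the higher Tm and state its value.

Primer F, 70°C

Primer F: A+T=5, G+C=15 → Tm = 2(5)+4(15) = 70°C
Primer R: A+T=11, G+C=7 → Tm = 2(11)+4(7) = 50°C
70°C vs 50°C → primer F is higher.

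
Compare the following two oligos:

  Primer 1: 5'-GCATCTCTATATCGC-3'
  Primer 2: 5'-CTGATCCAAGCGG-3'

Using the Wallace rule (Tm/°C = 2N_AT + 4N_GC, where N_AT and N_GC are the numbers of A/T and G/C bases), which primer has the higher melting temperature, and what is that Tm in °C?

Primer 1, 44°C

Primer 1: A+T=8, G+C=7 → Tm = 2(8)+4(7) = 44°C
Primer 2: A+T=5, G+C=8 → Tm = 2(5)+4(8) = 42°C
44°C vs 42°C → primer 1 is higher.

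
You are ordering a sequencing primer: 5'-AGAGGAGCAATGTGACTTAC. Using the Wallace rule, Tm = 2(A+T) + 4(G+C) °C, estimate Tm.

Scanning the sequence gives C=3, T=4, G=6, A=7.
So N_AT = 11 and N_GC = 9.
Tm = 2(11) + 4(9) = 22 + 36 = 58°C

58°C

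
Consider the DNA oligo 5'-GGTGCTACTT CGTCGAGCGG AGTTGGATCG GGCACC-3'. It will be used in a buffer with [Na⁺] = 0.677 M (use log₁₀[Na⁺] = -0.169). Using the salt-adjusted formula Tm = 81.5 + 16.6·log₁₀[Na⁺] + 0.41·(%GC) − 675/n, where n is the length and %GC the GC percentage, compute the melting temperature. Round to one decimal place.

86.1°C

Length n = 36. Counting bases: C=9, T=8, A=5, G=14
G+C = 23, so %GC = 23/36 × 100 = 63.889%
Salt term: 16.6 × (-0.169) = -2.805
GC term: 0.41 × 63.889 = 26.194; length term: −675/36 = −18.75
Tm = 81.5 + (-2.805) + 26.194 − 18.75 = 86.139 → 86.1°C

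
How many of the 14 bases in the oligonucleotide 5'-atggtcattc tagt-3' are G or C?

C=2, A=3, G=3, T=6
Total G or C: 3 + 2 = 5

5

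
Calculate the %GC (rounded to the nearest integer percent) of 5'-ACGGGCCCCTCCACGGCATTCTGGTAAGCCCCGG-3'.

71%

Scanning the sequence gives G=10, A=5, C=14, T=5.
G+C = 10 + 14 = 24 out of 34 bases
%GC = 24/34 × 100 = 70.59% ≈ 71%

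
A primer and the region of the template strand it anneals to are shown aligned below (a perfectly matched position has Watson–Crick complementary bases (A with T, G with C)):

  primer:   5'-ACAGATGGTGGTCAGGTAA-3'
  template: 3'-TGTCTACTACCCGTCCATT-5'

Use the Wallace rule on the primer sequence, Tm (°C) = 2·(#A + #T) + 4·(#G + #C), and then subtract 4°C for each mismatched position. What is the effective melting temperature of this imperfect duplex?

48°C

Primer base counts: A=6, T=4, G=7, C=2 → A+T=10, G+C=9
Perfect-match Tm = 2(10) + 4(9) = 20 + 36 = 56°C
Mismatches (positions where the bases are not complementary): 2 (at positions 8, 12)
Effective Tm = 56 − 2×4 = 56 − 8 = 48°C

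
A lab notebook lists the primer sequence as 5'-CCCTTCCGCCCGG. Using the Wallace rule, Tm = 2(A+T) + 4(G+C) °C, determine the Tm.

Counting bases: G=3, A=0, C=8, T=2
AT pairs contribute 2, GC pairs contribute 11.
Tm = 2×2 + 4×11 = 48°C

48°C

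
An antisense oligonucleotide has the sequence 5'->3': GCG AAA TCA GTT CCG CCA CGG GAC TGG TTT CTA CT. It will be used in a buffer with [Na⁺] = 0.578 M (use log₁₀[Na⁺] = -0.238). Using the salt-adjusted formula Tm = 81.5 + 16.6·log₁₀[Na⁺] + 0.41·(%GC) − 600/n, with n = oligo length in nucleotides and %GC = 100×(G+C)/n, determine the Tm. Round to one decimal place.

Length n = 35. Scanning the sequence gives A=7, C=10, G=9, T=9.
G+C = 19, so %GC = 19/35 × 100 = 54.286%
Salt term: 16.6 × (-0.238) = -3.951
GC term: 0.41 × 54.286 = 22.257; length term: −600/35 = −17.143
Tm = 81.5 + (-3.951) + 22.257 − 17.143 = 82.663 → 82.7°C

82.7°C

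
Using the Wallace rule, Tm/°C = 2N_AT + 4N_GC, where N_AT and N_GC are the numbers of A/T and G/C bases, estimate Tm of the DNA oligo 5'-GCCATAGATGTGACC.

Counting bases: T=3, G=4, C=4, A=4
AT pairs contribute 7, GC pairs contribute 8.
Tm = 2(7) + 4(8) = 14 + 32 = 46°C

46°C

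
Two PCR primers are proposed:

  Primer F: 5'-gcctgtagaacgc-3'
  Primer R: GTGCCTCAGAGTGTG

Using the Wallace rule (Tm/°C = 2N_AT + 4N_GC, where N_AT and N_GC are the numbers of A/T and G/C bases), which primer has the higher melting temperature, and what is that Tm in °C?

Primer R, 48°C

Primer F: A+T=5, G+C=8 → Tm = 2(5)+4(8) = 42°C
Primer R: A+T=6, G+C=9 → Tm = 2(6)+4(9) = 48°C
42°C vs 48°C → primer R is higher.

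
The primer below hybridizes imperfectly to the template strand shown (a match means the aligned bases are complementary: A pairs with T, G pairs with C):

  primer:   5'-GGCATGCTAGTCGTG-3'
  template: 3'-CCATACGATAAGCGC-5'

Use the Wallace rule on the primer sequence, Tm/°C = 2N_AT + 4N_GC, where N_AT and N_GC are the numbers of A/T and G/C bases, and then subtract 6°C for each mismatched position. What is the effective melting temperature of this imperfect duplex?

Primer base counts: A=2, T=4, G=6, C=3 → A+T=6, G+C=9
Perfect-match Tm = 2(6) + 4(9) = 12 + 36 = 48°C
Mismatches (positions where the bases are not complementary): 3 (at positions 3, 10, 14)
Effective Tm = 48 − 3×6 = 48 − 18 = 30°C

30°C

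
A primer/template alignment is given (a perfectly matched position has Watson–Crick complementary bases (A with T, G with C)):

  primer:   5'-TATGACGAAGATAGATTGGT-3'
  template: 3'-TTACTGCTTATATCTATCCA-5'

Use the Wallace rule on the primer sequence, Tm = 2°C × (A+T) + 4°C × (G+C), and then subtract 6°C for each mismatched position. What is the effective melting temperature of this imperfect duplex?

36°C

Primer base counts: A=7, T=6, G=6, C=1 → A+T=13, G+C=7
Perfect-match Tm = 2(13) + 4(7) = 26 + 28 = 54°C
Mismatches (positions where the bases are not complementary): 3 (at positions 1, 10, 17)
Effective Tm = 54 − 3×6 = 54 − 18 = 36°C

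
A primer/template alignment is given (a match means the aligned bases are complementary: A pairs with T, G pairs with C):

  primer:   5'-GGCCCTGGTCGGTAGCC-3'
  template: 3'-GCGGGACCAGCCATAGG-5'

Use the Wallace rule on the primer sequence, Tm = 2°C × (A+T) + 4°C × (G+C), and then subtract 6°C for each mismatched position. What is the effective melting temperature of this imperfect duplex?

Primer base counts: A=1, T=3, G=7, C=6 → A+T=4, G+C=13
Perfect-match Tm = 2(4) + 4(13) = 8 + 52 = 60°C
Mismatches (positions where the bases are not complementary): 2 (at positions 1, 15)
Effective Tm = 60 − 2×6 = 60 − 12 = 48°C

48°C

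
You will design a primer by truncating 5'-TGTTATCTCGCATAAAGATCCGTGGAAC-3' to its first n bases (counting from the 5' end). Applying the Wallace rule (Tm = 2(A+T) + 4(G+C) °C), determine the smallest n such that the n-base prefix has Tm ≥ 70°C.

n = 25

First 24 bases: TGTTATCTCGCATAAAGATCCGTG → Tm = 68°C (< 70°C)
First 25 bases: TGTTATCTCGCATAAAGATCCGTGG → Tm = 72°C (≥ 70°C)
Each additional base adds 2°C (A/T) or 4°C (G/C), so Tm is non-decreasing in n; n = 25 is the first length to reach 70°C.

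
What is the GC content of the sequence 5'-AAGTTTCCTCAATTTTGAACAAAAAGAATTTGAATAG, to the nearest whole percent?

A=16, G=5, C=4, T=12
G+C = 5 + 4 = 9 out of 37 bases
%GC = 9/37 × 100 = 24.32% ≈ 24%

24%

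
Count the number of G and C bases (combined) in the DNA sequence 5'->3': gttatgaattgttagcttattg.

6

Scanning the sequence gives A=5, G=5, T=11, C=1.
Total G or C: 5 + 1 = 6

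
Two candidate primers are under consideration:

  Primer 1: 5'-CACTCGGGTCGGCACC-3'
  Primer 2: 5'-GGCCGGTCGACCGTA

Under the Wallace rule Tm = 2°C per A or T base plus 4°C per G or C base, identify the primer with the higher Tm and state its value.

Primer 1, 56°C

Primer 1: A+T=4, G+C=12 → Tm = 2(4)+4(12) = 56°C
Primer 2: A+T=4, G+C=11 → Tm = 2(4)+4(11) = 52°C
56°C vs 52°C → primer 1 is higher.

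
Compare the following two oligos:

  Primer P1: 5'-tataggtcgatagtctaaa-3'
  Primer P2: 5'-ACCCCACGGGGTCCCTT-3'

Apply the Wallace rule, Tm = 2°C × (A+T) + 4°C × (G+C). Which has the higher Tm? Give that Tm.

Primer P2, 58°C

Primer P1: A+T=13, G+C=6 → Tm = 2(13)+4(6) = 50°C
Primer P2: A+T=5, G+C=12 → Tm = 2(5)+4(12) = 58°C
50°C vs 58°C → primer P2 is higher.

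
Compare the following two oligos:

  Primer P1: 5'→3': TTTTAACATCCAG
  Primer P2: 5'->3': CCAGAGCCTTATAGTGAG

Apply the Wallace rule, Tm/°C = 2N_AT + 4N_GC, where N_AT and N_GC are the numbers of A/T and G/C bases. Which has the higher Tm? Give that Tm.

Primer P1: A+T=9, G+C=4 → Tm = 2(9)+4(4) = 34°C
Primer P2: A+T=9, G+C=9 → Tm = 2(9)+4(9) = 54°C
34°C vs 54°C → primer P2 is higher.

Primer P2, 54°C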